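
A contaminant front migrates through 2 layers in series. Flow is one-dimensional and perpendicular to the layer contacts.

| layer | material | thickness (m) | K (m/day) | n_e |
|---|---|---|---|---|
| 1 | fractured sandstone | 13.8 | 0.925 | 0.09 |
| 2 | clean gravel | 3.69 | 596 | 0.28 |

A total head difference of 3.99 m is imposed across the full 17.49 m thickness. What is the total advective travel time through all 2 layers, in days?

8.51

With flow normal to the layers, continuity requires the same specific discharge q through every layer.
Σ(b_i/K_i) = 13.8/0.925 + 3.69/596 = 14.93 d.
q = Δh / Σ(b_i/K_i) = 3.99 / 14.93 = 0.2673 m/day.
In each layer the seepage velocity is v_i = q/n_i, so the layer transit time is t_i = b_i·n_i / q:
  layer 1 (fractured sandstone): t_1 = 13.8 × 0.09 / 0.2673 = 4.646 d
  layer 2 (clean gravel): t_2 = 3.69 × 0.28 / 0.2673 = 3.865 d
Total t = Σ t_i = 8.511 days.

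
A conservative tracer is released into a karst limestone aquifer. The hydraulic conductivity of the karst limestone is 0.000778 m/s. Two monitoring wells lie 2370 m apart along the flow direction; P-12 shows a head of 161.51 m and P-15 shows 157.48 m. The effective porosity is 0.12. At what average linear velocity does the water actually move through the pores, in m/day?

0.953

Convert K: 0.000778 m/s × 86400 = 67.22 m/day.
Hydraulic gradient i = (161.51 − 157.48) / 2370 = 4.03 / 2370 = 0.001700.
Darcy flux q = K · i = 67.22 × 0.001700 = 0.1143 m/day.
Seepage velocity v = q / n_e = 0.1143 / 0.12 = 0.9525 m/day.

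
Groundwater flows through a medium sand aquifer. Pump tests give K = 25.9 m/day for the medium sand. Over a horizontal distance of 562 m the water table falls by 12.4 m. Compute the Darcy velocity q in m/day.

0.571

Hydraulic gradient i = Δh / L = 12.4 / 562 = 0.02206.
Specific discharge q = K · i = 25.90 × 0.02206 = 0.5715 m/day.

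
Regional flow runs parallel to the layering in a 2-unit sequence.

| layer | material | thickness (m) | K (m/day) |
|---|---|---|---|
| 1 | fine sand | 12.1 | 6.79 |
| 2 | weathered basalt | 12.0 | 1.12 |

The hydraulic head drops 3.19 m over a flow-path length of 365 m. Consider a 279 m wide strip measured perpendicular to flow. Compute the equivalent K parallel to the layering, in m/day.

3.97

Flow is parallel to layering, so each bed carries its own Darcy discharge and the transmissivities add.
Σ(K_i·b_i) = 6.79×12.1 + 1.12×12.0 = 95.60 m²/day.
Total thickness b = 24.10 m, so K_eq = Σ(K_i·b_i)/b = 3.967 m/day.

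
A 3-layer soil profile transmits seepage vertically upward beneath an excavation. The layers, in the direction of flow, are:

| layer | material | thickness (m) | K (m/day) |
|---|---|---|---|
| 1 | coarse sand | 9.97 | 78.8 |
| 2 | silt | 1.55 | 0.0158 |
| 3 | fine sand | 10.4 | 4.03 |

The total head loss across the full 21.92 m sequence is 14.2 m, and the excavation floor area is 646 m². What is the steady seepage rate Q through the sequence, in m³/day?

Flow is perpendicular to layering, so the layers act in series and the equivalent K is the thickness-weighted harmonic mean.
Total thickness L = 9.97 + 1.55 + 10.4 = 21.92 m.
Σ(b_i/K_i) = 9.97/78.8 + 1.55/0.0158 + 10.4/4.03 = 100.8 d.
K_eq = L / Σ(b_i/K_i) = 21.92 / 100.8 = 0.2174 m/day.
Q = K_eq · A · (Δh/L) = 0.2174 × 646 × (14.2/21.92) = 91.00 m³/day.

91.0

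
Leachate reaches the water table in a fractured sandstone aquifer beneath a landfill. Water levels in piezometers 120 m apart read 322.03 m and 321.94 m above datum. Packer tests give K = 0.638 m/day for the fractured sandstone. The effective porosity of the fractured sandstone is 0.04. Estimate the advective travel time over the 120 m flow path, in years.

27.5

Hydraulic gradient i = (322.03 − 321.94) / 120 = 0.09 / 120 = 0.0007500.
Darcy flux q = K · i = 0.6380 × 0.0007500 = 0.0004785 m/day.
Seepage velocity v = q / n_e = 0.0004785 / 0.04 = 0.01196 m/day.
Travel time t = L / v = 120 / 0.01196 = 10031 days = 27.46 years.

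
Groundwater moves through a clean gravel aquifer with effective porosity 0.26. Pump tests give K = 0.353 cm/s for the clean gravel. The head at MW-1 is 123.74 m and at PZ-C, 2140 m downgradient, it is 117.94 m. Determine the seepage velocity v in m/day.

3.18

Convert K: 0.353 cm/s × 864 = 305.0 m/day.
Hydraulic gradient i = (123.74 − 117.94) / 2140 = 5.8 / 2140 = 0.002710.
Darcy flux q = K · i = 305.0 × 0.002710 = 0.8266 m/day.
Seepage velocity v = q / n_e = 0.8266 / 0.26 = 3.179 m/day.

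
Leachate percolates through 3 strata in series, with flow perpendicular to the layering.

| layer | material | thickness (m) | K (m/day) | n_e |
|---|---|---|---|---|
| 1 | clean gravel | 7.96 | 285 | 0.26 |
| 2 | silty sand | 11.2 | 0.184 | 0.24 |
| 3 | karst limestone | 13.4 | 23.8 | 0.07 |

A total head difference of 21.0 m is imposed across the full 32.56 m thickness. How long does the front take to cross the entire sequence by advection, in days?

With flow normal to the layers, continuity requires the same specific discharge q through every layer.
Σ(b_i/K_i) = 7.96/285 + 11.2/0.184 + 13.4/23.8 = 61.46 d.
q = Δh / Σ(b_i/K_i) = 21.0 / 61.46 = 0.3417 m/day.
In each layer the seepage velocity is v_i = q/n_i, so the layer transit time is t_i = b_i·n_i / q:
  layer 1 (clean gravel): t_1 = 7.96 × 0.26 / 0.3417 = 6.057 d
  layer 2 (silty sand): t_2 = 11.2 × 0.24 / 0.3417 = 7.867 d
  layer 3 (karst limestone): t_3 = 13.4 × 0.07 / 0.3417 = 2.745 d
Total t = Σ t_i = 16.67 days.

16.7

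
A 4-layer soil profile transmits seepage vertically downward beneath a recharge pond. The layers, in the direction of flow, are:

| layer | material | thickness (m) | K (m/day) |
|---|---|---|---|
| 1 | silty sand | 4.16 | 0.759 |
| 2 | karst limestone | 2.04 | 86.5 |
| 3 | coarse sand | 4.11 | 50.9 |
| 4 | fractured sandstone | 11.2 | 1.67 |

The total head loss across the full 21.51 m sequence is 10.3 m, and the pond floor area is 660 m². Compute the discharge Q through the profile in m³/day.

553

Flow is perpendicular to layering, so the layers act in series and the equivalent K is the thickness-weighted harmonic mean.
Total thickness L = 4.16 + 2.04 + 4.11 + 11.2 = 21.51 m.
Σ(b_i/K_i) = 4.16/0.759 + 2.04/86.5 + 4.11/50.9 + 11.2/1.67 = 12.29 d.
K_eq = L / Σ(b_i/K_i) = 21.51 / 12.29 = 1.750 m/day.
Q = K_eq · A · (Δh/L) = 1.750 × 660 × (10.3/21.51) = 553.1 m³/day.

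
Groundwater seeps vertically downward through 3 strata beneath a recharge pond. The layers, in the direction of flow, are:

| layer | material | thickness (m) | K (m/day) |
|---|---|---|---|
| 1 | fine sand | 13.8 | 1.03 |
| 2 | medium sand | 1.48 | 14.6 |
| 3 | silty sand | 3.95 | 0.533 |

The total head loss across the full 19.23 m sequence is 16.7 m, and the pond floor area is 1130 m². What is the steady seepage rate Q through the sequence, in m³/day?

Flow is perpendicular to layering, so the layers act in series and the equivalent K is the thickness-weighted harmonic mean.
Total thickness L = 13.8 + 1.48 + 3.95 = 19.23 m.
Σ(b_i/K_i) = 13.8/1.03 + 1.48/14.6 + 3.95/0.533 = 20.91 d.
K_eq = L / Σ(b_i/K_i) = 19.23 / 20.91 = 0.9196 m/day.
Q = K_eq · A · (Δh/L) = 0.9196 × 1130 × (16.7/19.23) = 902.5 m³/day.

902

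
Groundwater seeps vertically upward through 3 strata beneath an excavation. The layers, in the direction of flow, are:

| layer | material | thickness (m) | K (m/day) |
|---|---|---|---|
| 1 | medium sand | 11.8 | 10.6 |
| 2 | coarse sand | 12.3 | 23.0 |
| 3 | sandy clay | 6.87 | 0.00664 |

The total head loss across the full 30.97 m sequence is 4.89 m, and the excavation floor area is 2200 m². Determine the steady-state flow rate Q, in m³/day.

Flow is perpendicular to layering, so the layers act in series and the equivalent K is the thickness-weighted harmonic mean.
Total thickness L = 11.8 + 12.3 + 6.87 = 30.97 m.
Σ(b_i/K_i) = 11.8/10.6 + 12.3/23.0 + 6.87/0.00664 = 1036 d.
K_eq = L / Σ(b_i/K_i) = 30.97 / 1036 = 0.02989 m/day.
Q = K_eq · A · (Δh/L) = 0.02989 × 2200 × (4.89/30.97) = 10.38 m³/day.

10.4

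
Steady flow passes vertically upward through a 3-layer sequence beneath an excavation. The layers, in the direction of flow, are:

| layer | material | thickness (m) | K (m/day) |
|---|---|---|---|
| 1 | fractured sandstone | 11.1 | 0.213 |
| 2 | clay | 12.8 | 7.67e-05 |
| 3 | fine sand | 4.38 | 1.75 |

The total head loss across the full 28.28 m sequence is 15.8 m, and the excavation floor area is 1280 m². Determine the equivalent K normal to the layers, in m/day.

Flow is perpendicular to layering, so the layers act in series and the equivalent K is the thickness-weighted harmonic mean.
Total thickness L = 11.1 + 12.8 + 4.38 = 28.28 m.
Σ(b_i/K_i) = 11.1/0.213 + 12.8/7.67e-05 + 4.38/1.75 = 1.669e+05 d.
K_eq = L / Σ(b_i/K_i) = 28.28 / 1.669e+05 = 0.0001694 m/day.

0.000169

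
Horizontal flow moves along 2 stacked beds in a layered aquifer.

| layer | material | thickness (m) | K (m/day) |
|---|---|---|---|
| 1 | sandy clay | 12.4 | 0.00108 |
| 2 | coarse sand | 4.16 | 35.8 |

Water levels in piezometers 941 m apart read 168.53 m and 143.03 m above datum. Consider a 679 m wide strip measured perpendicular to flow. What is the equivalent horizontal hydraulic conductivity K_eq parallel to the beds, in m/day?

8.99

Flow is parallel to layering, so each bed carries its own Darcy discharge and the transmissivities add.
Σ(K_i·b_i) = 0.00108×12.4 + 35.8×4.16 = 148.9 m²/day.
Total thickness b = 16.56 m, so K_eq = Σ(K_i·b_i)/b = 8.994 m/day.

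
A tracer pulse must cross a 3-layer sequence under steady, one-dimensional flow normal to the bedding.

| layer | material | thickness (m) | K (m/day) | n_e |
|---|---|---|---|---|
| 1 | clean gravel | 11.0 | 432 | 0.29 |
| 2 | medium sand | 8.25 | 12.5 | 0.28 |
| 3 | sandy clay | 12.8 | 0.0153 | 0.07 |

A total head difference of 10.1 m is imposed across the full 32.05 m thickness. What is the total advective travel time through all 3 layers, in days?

With flow normal to the layers, continuity requires the same specific discharge q through every layer.
Σ(b_i/K_i) = 11.0/432 + 8.25/12.5 + 12.8/0.0153 = 837.3 d.
q = Δh / Σ(b_i/K_i) = 10.1 / 837.3 = 0.01206 m/day.
In each layer the seepage velocity is v_i = q/n_i, so the layer transit time is t_i = b_i·n_i / q:
  layer 1 (clean gravel): t_1 = 11.0 × 0.29 / 0.01206 = 264.4 d
  layer 2 (medium sand): t_2 = 8.25 × 0.28 / 0.01206 = 191.5 d
  layer 3 (sandy clay): t_3 = 12.8 × 0.07 / 0.01206 = 74.28 d
Total t = Σ t_i = 530.2 days.

530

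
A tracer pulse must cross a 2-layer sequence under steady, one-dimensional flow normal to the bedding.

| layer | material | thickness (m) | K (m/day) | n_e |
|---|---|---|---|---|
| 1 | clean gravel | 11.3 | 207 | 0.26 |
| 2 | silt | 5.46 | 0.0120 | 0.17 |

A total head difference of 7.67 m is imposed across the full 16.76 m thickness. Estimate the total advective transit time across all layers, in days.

229

With flow normal to the layers, continuity requires the same specific discharge q through every layer.
Σ(b_i/K_i) = 11.3/207 + 5.46/0.0120 = 455.1 d.
q = Δh / Σ(b_i/K_i) = 7.67 / 455.1 = 0.01686 m/day.
In each layer the seepage velocity is v_i = q/n_i, so the layer transit time is t_i = b_i·n_i / q:
  layer 1 (clean gravel): t_1 = 11.3 × 0.26 / 0.01686 = 174.3 d
  layer 2 (silt): t_2 = 5.46 × 0.17 / 0.01686 = 55.07 d
Total t = Σ t_i = 229.4 days.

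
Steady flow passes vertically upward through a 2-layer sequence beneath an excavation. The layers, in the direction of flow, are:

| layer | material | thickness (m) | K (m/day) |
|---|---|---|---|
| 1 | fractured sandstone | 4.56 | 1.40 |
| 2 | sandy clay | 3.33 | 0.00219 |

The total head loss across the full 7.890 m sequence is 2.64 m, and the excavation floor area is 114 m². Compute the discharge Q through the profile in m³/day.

Flow is perpendicular to layering, so the layers act in series and the equivalent K is the thickness-weighted harmonic mean.
Total thickness L = 4.56 + 3.33 = 7.890 m.
Σ(b_i/K_i) = 4.56/1.40 + 3.33/0.00219 = 1524 d.
K_eq = L / Σ(b_i/K_i) = 7.890 / 1524 = 0.005178 m/day.
Q = K_eq · A · (Δh/L) = 0.005178 × 114 × (2.64/7.890) = 0.1975 m³/day.

0.198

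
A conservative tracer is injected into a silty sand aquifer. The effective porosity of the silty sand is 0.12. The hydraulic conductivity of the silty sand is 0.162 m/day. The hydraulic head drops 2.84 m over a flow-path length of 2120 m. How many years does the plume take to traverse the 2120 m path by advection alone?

Hydraulic gradient i = Δh / L = 2.84 / 2120 = 0.001340.
Darcy flux q = K · i = 0.1620 × 0.001340 = 0.0002170 m/day.
Seepage velocity v = q / n_e = 0.0002170 / 0.12 = 0.001808 m/day.
Travel time t = L / v = 2120 / 0.001808 = 1.172e+06 days = 3209 years.

3210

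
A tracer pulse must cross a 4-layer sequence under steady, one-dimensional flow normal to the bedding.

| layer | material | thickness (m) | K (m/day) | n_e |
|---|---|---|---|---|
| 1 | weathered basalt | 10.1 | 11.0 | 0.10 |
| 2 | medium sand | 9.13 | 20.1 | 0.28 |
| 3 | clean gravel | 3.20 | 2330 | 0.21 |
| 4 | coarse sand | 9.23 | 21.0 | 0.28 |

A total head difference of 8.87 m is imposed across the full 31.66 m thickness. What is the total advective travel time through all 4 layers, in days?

1.39

With flow normal to the layers, continuity requires the same specific discharge q through every layer.
Σ(b_i/K_i) = 10.1/11.0 + 9.13/20.1 + 3.20/2330 + 9.23/21.0 = 1.813 d.
q = Δh / Σ(b_i/K_i) = 8.87 / 1.813 = 4.892 m/day.
In each layer the seepage velocity is v_i = q/n_i, so the layer transit time is t_i = b_i·n_i / q:
  layer 1 (weathered basalt): t_1 = 10.1 × 0.10 / 4.892 = 0.2065 d
  layer 2 (medium sand): t_2 = 9.13 × 0.28 / 4.892 = 0.5226 d
  layer 3 (clean gravel): t_3 = 3.20 × 0.21 / 4.892 = 0.1374 d
  layer 4 (coarse sand): t_4 = 9.23 × 0.28 / 4.892 = 0.5283 d
Total t = Σ t_i = 1.395 days.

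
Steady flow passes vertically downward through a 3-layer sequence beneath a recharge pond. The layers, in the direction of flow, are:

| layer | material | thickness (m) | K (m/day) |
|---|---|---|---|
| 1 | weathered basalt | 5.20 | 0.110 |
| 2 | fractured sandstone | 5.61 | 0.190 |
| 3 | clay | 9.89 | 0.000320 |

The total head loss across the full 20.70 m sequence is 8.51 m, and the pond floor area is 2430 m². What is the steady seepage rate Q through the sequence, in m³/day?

0.667

Flow is perpendicular to layering, so the layers act in series and the equivalent K is the thickness-weighted harmonic mean.
Total thickness L = 5.20 + 5.61 + 9.89 = 20.70 m.
Σ(b_i/K_i) = 5.20/0.110 + 5.61/0.190 + 9.89/0.000320 = 30983 d.
K_eq = L / Σ(b_i/K_i) = 20.70 / 30983 = 0.0006681 m/day.
Q = K_eq · A · (Δh/L) = 0.0006681 × 2430 × (8.51/20.70) = 0.6674 m³/day.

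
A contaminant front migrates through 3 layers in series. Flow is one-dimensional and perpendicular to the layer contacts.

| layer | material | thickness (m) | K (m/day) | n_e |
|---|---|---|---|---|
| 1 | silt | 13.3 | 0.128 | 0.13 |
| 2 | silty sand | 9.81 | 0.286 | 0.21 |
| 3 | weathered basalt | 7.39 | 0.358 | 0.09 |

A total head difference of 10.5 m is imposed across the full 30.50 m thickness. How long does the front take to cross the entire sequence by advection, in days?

67.4

With flow normal to the layers, continuity requires the same specific discharge q through every layer.
Σ(b_i/K_i) = 13.3/0.128 + 9.81/0.286 + 7.39/0.358 = 158.8 d.
q = Δh / Σ(b_i/K_i) = 10.5 / 158.8 = 0.06610 m/day.
In each layer the seepage velocity is v_i = q/n_i, so the layer transit time is t_i = b_i·n_i / q:
  layer 1 (silt): t_1 = 13.3 × 0.13 / 0.06610 = 26.16 d
  layer 2 (silty sand): t_2 = 9.81 × 0.21 / 0.06610 = 31.17 d
  layer 3 (weathered basalt): t_3 = 7.39 × 0.09 / 0.06610 = 10.06 d
Total t = Σ t_i = 67.39 days.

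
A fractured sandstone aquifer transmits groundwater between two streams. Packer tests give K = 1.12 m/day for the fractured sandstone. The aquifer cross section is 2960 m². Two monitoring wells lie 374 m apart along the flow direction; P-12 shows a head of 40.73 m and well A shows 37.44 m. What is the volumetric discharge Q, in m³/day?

29.2

Hydraulic gradient i = (40.73 − 37.44) / 374 = 3.29 / 374 = 0.008797.
Darcy's law: Q = K · A · i = 1.120 × 2960 × 0.008797 = 29.16 m³/day.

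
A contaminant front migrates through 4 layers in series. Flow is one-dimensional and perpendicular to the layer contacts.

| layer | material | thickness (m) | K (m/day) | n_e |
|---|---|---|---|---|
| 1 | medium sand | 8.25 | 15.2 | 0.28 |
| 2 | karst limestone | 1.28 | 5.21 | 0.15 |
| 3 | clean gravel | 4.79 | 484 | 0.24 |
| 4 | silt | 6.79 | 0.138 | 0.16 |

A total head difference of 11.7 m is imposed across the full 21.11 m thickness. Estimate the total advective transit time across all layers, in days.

20.2

With flow normal to the layers, continuity requires the same specific discharge q through every layer.
Σ(b_i/K_i) = 8.25/15.2 + 1.28/5.21 + 4.79/484 + 6.79/0.138 = 50.00 d.
q = Δh / Σ(b_i/K_i) = 11.7 / 50.00 = 0.2340 m/day.
In each layer the seepage velocity is v_i = q/n_i, so the layer transit time is t_i = b_i·n_i / q:
  layer 1 (medium sand): t_1 = 8.25 × 0.28 / 0.2340 = 9.872 d
  layer 2 (karst limestone): t_2 = 1.28 × 0.15 / 0.2340 = 0.8205 d
  layer 3 (clean gravel): t_3 = 4.79 × 0.24 / 0.2340 = 4.913 d
  layer 4 (silt): t_4 = 6.79 × 0.16 / 0.2340 = 4.643 d
Total t = Σ t_i = 20.25 days.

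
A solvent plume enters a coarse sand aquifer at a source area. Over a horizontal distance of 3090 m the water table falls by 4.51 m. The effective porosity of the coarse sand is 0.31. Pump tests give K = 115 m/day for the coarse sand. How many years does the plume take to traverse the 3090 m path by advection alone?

15.6

Hydraulic gradient i = Δh / L = 4.51 / 3090 = 0.001460.
Darcy flux q = K · i = 115.0 × 0.001460 = 0.1678 m/day.
Seepage velocity v = q / n_e = 0.1678 / 0.31 = 0.5414 m/day.
Travel time t = L / v = 3090 / 0.5414 = 5707 days = 15.62 years.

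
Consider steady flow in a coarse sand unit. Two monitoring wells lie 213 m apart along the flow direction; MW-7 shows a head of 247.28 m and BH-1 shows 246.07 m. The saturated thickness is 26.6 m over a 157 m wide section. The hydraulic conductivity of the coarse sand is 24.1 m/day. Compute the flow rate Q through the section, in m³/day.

572

Cross-sectional area A = 157 × 26.6 = 4176 m².
Hydraulic gradient i = (247.28 − 246.07) / 213 = 1.21 / 213 = 0.005681.
Darcy's law: Q = K · A · i = 24.10 × 4176 × 0.005681 = 571.7 m³/day.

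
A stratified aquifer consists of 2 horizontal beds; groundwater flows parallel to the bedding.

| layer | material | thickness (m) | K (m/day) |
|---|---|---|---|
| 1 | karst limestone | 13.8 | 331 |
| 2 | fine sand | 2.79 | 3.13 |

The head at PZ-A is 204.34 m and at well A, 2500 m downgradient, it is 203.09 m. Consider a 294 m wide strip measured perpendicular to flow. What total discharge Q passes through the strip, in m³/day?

Flow is parallel to layering, so each bed carries its own Darcy discharge and the transmissivities add.
Σ(K_i·b_i) = 331×13.8 + 3.13×2.79 = 4577 m²/day.
Hydraulic gradient i = (204.34 − 203.09) / 2500 = 1.25 / 2500 = 0.0005000.
Q = Σ(K_i·b_i) · W · i = 4577 × 294 × 0.0005000 = 672.8 m³/day.

673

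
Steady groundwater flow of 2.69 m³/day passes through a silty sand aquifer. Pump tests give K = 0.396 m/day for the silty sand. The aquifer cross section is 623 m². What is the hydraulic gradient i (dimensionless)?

0.0109

From Q = K·A·i, i = Q / (K·A) = 2.69 / (0.3960 × 623.0) = 0.01090.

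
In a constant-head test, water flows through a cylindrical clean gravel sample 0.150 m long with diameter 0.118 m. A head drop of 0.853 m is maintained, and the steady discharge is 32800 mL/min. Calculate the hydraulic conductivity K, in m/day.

759

Cross-sectional area A = π·(d/2)² = π × (0.118/2)² = 0.01094 m².
Convert discharge: 32800 mL/min = 0.0005467 m³/s.
Darcy's law rearranged: K = Q·L / (A·Δh) = 0.0005467 × 0.150 / (0.01094 × 0.853) = 0.008790 m/s = 759.5 m/day.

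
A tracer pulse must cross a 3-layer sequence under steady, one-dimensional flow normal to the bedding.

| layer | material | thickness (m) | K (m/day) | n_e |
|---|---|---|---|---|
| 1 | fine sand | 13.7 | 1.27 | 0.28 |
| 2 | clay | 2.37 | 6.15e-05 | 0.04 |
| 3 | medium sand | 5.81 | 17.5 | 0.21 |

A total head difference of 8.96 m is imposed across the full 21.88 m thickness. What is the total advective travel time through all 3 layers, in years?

60.7

With flow normal to the layers, continuity requires the same specific discharge q through every layer.
Σ(b_i/K_i) = 13.7/1.27 + 2.37/6.15e-05 + 5.81/17.5 = 38548 d.
q = Δh / Σ(b_i/K_i) = 8.96 / 38548 = 0.0002324 m/day.
In each layer the seepage velocity is v_i = q/n_i, so the layer transit time is t_i = b_i·n_i / q:
  layer 1 (fine sand): t_1 = 13.7 × 0.28 / 0.0002324 = 16503 d
  layer 2 (clay): t_2 = 2.37 × 0.04 / 0.0002324 = 407.8 d
  layer 3 (medium sand): t_3 = 5.81 × 0.21 / 0.0002324 = 5249 d
Total t = Σ t_i = 22160 days = 60.67 years.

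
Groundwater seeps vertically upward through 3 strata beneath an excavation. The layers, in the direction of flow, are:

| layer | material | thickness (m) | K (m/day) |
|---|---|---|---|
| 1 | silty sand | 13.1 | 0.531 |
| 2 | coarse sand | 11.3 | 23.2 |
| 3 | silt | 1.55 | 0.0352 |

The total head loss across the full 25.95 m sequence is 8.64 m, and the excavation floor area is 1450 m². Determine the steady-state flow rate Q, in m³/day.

Flow is perpendicular to layering, so the layers act in series and the equivalent K is the thickness-weighted harmonic mean.
Total thickness L = 13.1 + 11.3 + 1.55 = 25.95 m.
Σ(b_i/K_i) = 13.1/0.531 + 11.3/23.2 + 1.55/0.0352 = 69.19 d.
K_eq = L / Σ(b_i/K_i) = 25.95 / 69.19 = 0.3750 m/day.
Q = K_eq · A · (Δh/L) = 0.3750 × 1450 × (8.64/25.95) = 181.1 m³/day.

181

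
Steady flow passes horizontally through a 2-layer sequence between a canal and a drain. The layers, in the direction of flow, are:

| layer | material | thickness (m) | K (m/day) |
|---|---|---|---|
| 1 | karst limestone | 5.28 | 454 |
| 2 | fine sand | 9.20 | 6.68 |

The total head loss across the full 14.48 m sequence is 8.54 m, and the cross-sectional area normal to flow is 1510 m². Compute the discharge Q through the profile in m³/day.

Flow is perpendicular to layering, so the layers act in series and the equivalent K is the thickness-weighted harmonic mean.
Total thickness L = 5.28 + 9.20 = 14.48 m.
Σ(b_i/K_i) = 5.28/454 + 9.20/6.68 = 1.389 d.
K_eq = L / Σ(b_i/K_i) = 14.48 / 1.389 = 10.43 m/day.
Q = K_eq · A · (Δh/L) = 10.43 × 1510 × (8.54/14.48) = 9285 m³/day.

9280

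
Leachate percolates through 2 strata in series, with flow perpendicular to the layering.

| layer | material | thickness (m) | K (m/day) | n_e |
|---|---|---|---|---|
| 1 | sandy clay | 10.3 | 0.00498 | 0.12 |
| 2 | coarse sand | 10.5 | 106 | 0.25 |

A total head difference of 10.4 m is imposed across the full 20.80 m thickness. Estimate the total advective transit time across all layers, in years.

2.10

With flow normal to the layers, continuity requires the same specific discharge q through every layer.
Σ(b_i/K_i) = 10.3/0.00498 + 10.5/106 = 2068 d.
q = Δh / Σ(b_i/K_i) = 10.4 / 2068 = 0.005028 m/day.
In each layer the seepage velocity is v_i = q/n_i, so the layer transit time is t_i = b_i·n_i / q:
  layer 1 (sandy clay): t_1 = 10.3 × 0.12 / 0.005028 = 245.8 d
  layer 2 (coarse sand): t_2 = 10.5 × 0.25 / 0.005028 = 522.1 d
Total t = Σ t_i = 767.9 days = 2.102 years.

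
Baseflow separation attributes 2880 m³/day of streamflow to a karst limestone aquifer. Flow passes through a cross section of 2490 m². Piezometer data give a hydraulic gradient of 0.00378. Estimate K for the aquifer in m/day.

Hydraulic gradient i = 0.00378.
From Q = K·A·i, K = Q / (A·i) = 2880 / (2490 × 0.003780) = 306.0 m/day.

306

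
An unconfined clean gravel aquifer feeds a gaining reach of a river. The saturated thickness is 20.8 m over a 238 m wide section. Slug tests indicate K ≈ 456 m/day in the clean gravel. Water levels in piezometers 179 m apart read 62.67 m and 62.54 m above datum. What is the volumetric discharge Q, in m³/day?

Cross-sectional area A = 238 × 20.8 = 4950 m².
Hydraulic gradient i = (62.67 − 62.54) / 179 = 0.13 / 179 = 0.0007263.
Darcy's law: Q = K · A · i = 456.0 × 4950 × 0.0007263 = 1639 m³/day.

1640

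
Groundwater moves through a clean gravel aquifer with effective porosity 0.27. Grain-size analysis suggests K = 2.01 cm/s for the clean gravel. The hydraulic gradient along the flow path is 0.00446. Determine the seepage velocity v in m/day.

Convert K: 2.01 cm/s × 864 = 1737 m/day.
Hydraulic gradient i = 0.00446.
Darcy flux q = K · i = 1737 × 0.004460 = 7.745 m/day.
Seepage velocity v = q / n_e = 7.745 / 0.27 = 28.69 m/day.

28.7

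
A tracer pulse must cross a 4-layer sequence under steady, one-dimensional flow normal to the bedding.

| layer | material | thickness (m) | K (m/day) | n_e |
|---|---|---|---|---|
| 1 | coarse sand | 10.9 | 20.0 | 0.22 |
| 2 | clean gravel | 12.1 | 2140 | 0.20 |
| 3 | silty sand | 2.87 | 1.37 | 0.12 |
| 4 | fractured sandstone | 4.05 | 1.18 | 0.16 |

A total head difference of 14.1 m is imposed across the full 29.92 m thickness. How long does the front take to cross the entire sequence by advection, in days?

With flow normal to the layers, continuity requires the same specific discharge q through every layer.
Σ(b_i/K_i) = 10.9/20.0 + 12.1/2140 + 2.87/1.37 + 4.05/1.18 = 6.078 d.
q = Δh / Σ(b_i/K_i) = 14.1 / 6.078 = 2.320 m/day.
In each layer the seepage velocity is v_i = q/n_i, so the layer transit time is t_i = b_i·n_i / q:
  layer 1 (coarse sand): t_1 = 10.9 × 0.22 / 2.320 = 1.034 d
  layer 2 (clean gravel): t_2 = 12.1 × 0.20 / 2.320 = 1.043 d
  layer 3 (silty sand): t_3 = 2.87 × 0.12 / 2.320 = 0.1485 d
  layer 4 (fractured sandstone): t_4 = 4.05 × 0.16 / 2.320 = 0.2793 d
Total t = Σ t_i = 2.505 days.

2.50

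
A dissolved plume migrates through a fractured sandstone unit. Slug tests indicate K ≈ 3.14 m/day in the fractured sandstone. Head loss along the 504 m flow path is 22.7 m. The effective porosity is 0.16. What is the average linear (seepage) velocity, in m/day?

Hydraulic gradient i = Δh / L = 22.7 / 504 = 0.04504.
Darcy flux q = K · i = 3.140 × 0.04504 = 0.1414 m/day.
Seepage velocity v = q / n_e = 0.1414 / 0.16 = 0.8839 m/day.

0.884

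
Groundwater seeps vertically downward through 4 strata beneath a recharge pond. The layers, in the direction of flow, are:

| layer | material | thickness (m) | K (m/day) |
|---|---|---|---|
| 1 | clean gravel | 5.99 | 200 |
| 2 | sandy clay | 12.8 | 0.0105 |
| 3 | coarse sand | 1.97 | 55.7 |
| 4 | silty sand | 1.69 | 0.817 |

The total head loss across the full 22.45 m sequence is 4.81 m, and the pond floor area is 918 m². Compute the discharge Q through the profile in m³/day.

3.62

Flow is perpendicular to layering, so the layers act in series and the equivalent K is the thickness-weighted harmonic mean.
Total thickness L = 5.99 + 12.8 + 1.97 + 1.69 = 22.45 m.
Σ(b_i/K_i) = 5.99/200 + 12.8/0.0105 + 1.97/55.7 + 1.69/0.817 = 1221 d.
K_eq = L / Σ(b_i/K_i) = 22.45 / 1221 = 0.01838 m/day.
Q = K_eq · A · (Δh/L) = 0.01838 × 918 × (4.81/22.45) = 3.616 m³/day.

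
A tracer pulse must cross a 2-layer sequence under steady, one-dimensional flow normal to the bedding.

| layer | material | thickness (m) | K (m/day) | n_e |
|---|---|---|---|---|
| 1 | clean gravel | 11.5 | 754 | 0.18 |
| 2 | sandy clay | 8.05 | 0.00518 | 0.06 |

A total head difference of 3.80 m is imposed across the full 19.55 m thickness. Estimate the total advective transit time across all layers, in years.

With flow normal to the layers, continuity requires the same specific discharge q through every layer.
Σ(b_i/K_i) = 11.5/754 + 8.05/0.00518 = 1554 d.
q = Δh / Σ(b_i/K_i) = 3.80 / 1554 = 0.002445 m/day.
In each layer the seepage velocity is v_i = q/n_i, so the layer transit time is t_i = b_i·n_i / q:
  layer 1 (clean gravel): t_1 = 11.5 × 0.18 / 0.002445 = 846.6 d
  layer 2 (sandy clay): t_2 = 8.05 × 0.06 / 0.002445 = 197.5 d
Total t = Σ t_i = 1044 days = 2.859 years.

2.86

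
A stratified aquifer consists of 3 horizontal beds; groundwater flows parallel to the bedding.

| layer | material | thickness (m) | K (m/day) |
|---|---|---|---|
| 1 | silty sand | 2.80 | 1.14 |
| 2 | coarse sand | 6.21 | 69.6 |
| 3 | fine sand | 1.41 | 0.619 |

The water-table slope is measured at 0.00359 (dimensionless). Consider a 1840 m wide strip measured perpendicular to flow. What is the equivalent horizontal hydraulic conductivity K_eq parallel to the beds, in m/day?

Flow is parallel to layering, so each bed carries its own Darcy discharge and the transmissivities add.
Σ(K_i·b_i) = 1.14×2.80 + 69.6×6.21 + 0.619×1.41 = 436.3 m²/day.
Total thickness b = 10.42 m, so K_eq = Σ(K_i·b_i)/b = 41.87 m/day.

41.9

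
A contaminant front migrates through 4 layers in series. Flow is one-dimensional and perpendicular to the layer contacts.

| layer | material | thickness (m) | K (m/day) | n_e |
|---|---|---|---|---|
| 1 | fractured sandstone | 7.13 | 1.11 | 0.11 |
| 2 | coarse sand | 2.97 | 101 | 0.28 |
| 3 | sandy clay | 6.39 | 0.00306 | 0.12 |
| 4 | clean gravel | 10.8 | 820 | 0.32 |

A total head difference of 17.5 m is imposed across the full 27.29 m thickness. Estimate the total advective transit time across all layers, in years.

1.91

With flow normal to the layers, continuity requires the same specific discharge q through every layer.
Σ(b_i/K_i) = 7.13/1.11 + 2.97/101 + 6.39/0.00306 + 10.8/820 = 2095 d.
q = Δh / Σ(b_i/K_i) = 17.5 / 2095 = 0.008354 m/day.
In each layer the seepage velocity is v_i = q/n_i, so the layer transit time is t_i = b_i·n_i / q:
  layer 1 (fractured sandstone): t_1 = 7.13 × 0.11 / 0.008354 = 93.88 d
  layer 2 (coarse sand): t_2 = 2.97 × 0.28 / 0.008354 = 99.54 d
  layer 3 (sandy clay): t_3 = 6.39 × 0.12 / 0.008354 = 91.78 d
  layer 4 (clean gravel): t_4 = 10.8 × 0.32 / 0.008354 = 413.7 d
Total t = Σ t_i = 698.9 days = 1.913 years.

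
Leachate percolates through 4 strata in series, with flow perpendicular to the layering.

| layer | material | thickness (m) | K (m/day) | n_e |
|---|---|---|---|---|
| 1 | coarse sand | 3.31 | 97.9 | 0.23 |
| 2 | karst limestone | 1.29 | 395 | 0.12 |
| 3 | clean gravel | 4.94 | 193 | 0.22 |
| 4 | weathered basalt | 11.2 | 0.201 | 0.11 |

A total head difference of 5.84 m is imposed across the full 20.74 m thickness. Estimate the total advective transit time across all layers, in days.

With flow normal to the layers, continuity requires the same specific discharge q through every layer.
Σ(b_i/K_i) = 3.31/97.9 + 1.29/395 + 4.94/193 + 11.2/0.201 = 55.78 d.
q = Δh / Σ(b_i/K_i) = 5.84 / 55.78 = 0.1047 m/day.
In each layer the seepage velocity is v_i = q/n_i, so the layer transit time is t_i = b_i·n_i / q:
  layer 1 (coarse sand): t_1 = 3.31 × 0.23 / 0.1047 = 7.272 d
  layer 2 (karst limestone): t_2 = 1.29 × 0.12 / 0.1047 = 1.479 d
  layer 3 (clean gravel): t_3 = 4.94 × 0.22 / 0.1047 = 10.38 d
  layer 4 (weathered basalt): t_4 = 11.2 × 0.11 / 0.1047 = 11.77 d
Total t = Σ t_i = 30.90 days.

30.9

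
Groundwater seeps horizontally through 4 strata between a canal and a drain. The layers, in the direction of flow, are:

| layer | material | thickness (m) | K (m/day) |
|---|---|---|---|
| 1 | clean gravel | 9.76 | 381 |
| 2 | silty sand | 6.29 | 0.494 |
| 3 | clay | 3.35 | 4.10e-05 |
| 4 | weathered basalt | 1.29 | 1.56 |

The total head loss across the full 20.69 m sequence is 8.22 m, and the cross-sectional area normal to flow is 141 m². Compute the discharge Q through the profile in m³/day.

Flow is perpendicular to layering, so the layers act in series and the equivalent K is the thickness-weighted harmonic mean.
Total thickness L = 9.76 + 6.29 + 3.35 + 1.29 = 20.69 m.
Σ(b_i/K_i) = 9.76/381 + 6.29/0.494 + 3.35/4.10e-05 + 1.29/1.56 = 81721 d.
K_eq = L / Σ(b_i/K_i) = 20.69 / 81721 = 0.0002532 m/day.
Q = K_eq · A · (Δh/L) = 0.0002532 × 141 × (8.22/20.69) = 0.01418 m³/day.

0.0142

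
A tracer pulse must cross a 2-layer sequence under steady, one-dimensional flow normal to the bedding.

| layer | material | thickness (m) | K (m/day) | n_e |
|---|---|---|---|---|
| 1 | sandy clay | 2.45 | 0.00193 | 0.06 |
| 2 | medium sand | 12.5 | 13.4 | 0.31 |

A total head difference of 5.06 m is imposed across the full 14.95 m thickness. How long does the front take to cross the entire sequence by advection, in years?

With flow normal to the layers, continuity requires the same specific discharge q through every layer.
Σ(b_i/K_i) = 2.45/0.00193 + 12.5/13.4 = 1270 d.
q = Δh / Σ(b_i/K_i) = 5.06 / 1270 = 0.003983 m/day.
In each layer the seepage velocity is v_i = q/n_i, so the layer transit time is t_i = b_i·n_i / q:
  layer 1 (sandy clay): t_1 = 2.45 × 0.06 / 0.003983 = 36.91 d
  layer 2 (medium sand): t_2 = 12.5 × 0.31 / 0.003983 = 972.9 d
Total t = Σ t_i = 1010 days = 2.765 years.

2.76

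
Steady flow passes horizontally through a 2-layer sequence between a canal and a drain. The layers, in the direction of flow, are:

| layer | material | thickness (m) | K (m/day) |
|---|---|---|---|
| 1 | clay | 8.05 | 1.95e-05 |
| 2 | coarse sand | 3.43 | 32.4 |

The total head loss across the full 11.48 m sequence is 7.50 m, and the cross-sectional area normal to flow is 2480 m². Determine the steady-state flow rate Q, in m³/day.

Flow is perpendicular to layering, so the layers act in series and the equivalent K is the thickness-weighted harmonic mean.
Total thickness L = 8.05 + 3.43 = 11.48 m.
Σ(b_i/K_i) = 8.05/1.95e-05 + 3.43/32.4 = 4.128e+05 d.
K_eq = L / Σ(b_i/K_i) = 11.48 / 4.128e+05 = 2.781e-05 m/day.
Q = K_eq · A · (Δh/L) = 2.781e-05 × 2480 × (7.50/11.48) = 0.04506 m³/day.

0.0451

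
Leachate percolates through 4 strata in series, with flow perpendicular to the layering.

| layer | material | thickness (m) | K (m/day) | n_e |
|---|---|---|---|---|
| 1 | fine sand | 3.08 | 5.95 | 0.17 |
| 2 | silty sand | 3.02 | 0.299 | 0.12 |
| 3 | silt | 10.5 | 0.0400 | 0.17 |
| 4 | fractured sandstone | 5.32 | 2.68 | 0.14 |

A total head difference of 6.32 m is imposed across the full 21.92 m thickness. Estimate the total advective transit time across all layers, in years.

0.407

With flow normal to the layers, continuity requires the same specific discharge q through every layer.
Σ(b_i/K_i) = 3.08/5.95 + 3.02/0.299 + 10.5/0.0400 + 5.32/2.68 = 275.1 d.
q = Δh / Σ(b_i/K_i) = 6.32 / 275.1 = 0.02297 m/day.
In each layer the seepage velocity is v_i = q/n_i, so the layer transit time is t_i = b_i·n_i / q:
  layer 1 (fine sand): t_1 = 3.08 × 0.17 / 0.02297 = 22.79 d
  layer 2 (silty sand): t_2 = 3.02 × 0.12 / 0.02297 = 15.77 d
  layer 3 (silt): t_3 = 10.5 × 0.17 / 0.02297 = 77.70 d
  layer 4 (fractured sandstone): t_4 = 5.32 × 0.14 / 0.02297 = 32.42 d
Total t = Σ t_i = 148.7 days = 0.4071 years.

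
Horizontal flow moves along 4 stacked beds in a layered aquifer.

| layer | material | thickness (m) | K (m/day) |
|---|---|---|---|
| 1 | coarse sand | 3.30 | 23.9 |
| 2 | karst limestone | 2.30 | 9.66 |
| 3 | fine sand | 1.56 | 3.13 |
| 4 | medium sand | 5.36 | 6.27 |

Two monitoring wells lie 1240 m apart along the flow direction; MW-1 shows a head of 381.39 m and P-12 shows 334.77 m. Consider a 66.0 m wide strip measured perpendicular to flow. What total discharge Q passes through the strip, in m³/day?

Flow is parallel to layering, so each bed carries its own Darcy discharge and the transmissivities add.
Σ(K_i·b_i) = 23.9×3.30 + 9.66×2.30 + 3.13×1.56 + 6.27×5.36 = 139.6 m²/day.
Hydraulic gradient i = (381.39 − 334.77) / 1240 = 46.62 / 1240 = 0.03760.
Q = Σ(K_i·b_i) · W · i = 139.6 × 66.0 × 0.03760 = 346.3 m³/day.

346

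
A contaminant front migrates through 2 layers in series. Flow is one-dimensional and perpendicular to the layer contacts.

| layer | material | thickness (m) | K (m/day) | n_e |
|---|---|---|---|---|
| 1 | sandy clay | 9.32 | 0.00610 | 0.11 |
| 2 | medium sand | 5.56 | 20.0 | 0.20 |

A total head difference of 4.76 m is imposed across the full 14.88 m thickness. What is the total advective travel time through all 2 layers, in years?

1.88

With flow normal to the layers, continuity requires the same specific discharge q through every layer.
Σ(b_i/K_i) = 9.32/0.00610 + 5.56/20.0 = 1528 d.
q = Δh / Σ(b_i/K_i) = 4.76 / 1528 = 0.003115 m/day.
In each layer the seepage velocity is v_i = q/n_i, so the layer transit time is t_i = b_i·n_i / q:
  layer 1 (sandy clay): t_1 = 9.32 × 0.11 / 0.003115 = 329.1 d
  layer 2 (medium sand): t_2 = 5.56 × 0.20 / 0.003115 = 357.0 d
Total t = Σ t_i = 686.1 days = 1.879 years.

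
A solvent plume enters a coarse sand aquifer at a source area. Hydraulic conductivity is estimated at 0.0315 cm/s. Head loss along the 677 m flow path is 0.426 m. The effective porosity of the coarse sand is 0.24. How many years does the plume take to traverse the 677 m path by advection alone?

26.0

Convert K: 0.0315 cm/s × 864 = 27.22 m/day.
Hydraulic gradient i = Δh / L = 0.426 / 677 = 0.0006292.
Darcy flux q = K · i = 27.22 × 0.0006292 = 0.01713 m/day.
Seepage velocity v = q / n_e = 0.01713 / 0.24 = 0.07136 m/day.
Travel time t = L / v = 677 / 0.07136 = 9488 days = 25.98 years.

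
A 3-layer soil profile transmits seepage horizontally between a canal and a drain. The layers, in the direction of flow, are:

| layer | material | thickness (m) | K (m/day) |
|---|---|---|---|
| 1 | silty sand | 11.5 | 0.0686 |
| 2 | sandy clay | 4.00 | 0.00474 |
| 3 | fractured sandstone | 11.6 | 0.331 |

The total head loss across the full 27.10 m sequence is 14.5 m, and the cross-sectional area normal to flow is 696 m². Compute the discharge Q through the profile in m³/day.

9.64

Flow is perpendicular to layering, so the layers act in series and the equivalent K is the thickness-weighted harmonic mean.
Total thickness L = 11.5 + 4.00 + 11.6 = 27.10 m.
Σ(b_i/K_i) = 11.5/0.0686 + 4.00/0.00474 + 11.6/0.331 = 1047 d.
K_eq = L / Σ(b_i/K_i) = 27.10 / 1047 = 0.02589 m/day.
Q = K_eq · A · (Δh/L) = 0.02589 × 696 × (14.5/27.10) = 9.643 m³/day.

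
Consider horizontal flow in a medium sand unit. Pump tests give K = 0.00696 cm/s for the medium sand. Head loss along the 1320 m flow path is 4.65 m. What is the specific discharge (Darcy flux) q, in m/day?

Convert K: 0.00696 cm/s × 864 = 6.013 m/day.
Hydraulic gradient i = Δh / L = 4.65 / 1320 = 0.003523.
Specific discharge q = K · i = 6.013 × 0.003523 = 0.02118 m/day.

0.0212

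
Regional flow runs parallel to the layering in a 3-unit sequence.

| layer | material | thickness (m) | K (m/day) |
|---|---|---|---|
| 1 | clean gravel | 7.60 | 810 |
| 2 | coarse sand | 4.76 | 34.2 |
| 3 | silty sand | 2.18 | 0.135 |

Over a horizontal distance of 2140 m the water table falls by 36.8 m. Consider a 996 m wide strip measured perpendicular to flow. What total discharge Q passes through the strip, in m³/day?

Flow is parallel to layering, so each bed carries its own Darcy discharge and the transmissivities add.
Σ(K_i·b_i) = 810×7.60 + 34.2×4.76 + 0.135×2.18 = 6319 m²/day.
Hydraulic gradient i = Δh / L = 36.8 / 2140 = 0.01720.
Q = Σ(K_i·b_i) · W · i = 6319 × 996 × 0.01720 = 1.082e+05 m³/day.

108000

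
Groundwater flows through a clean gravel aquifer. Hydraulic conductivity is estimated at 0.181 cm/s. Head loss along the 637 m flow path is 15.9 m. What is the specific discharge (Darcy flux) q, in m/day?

3.90

Convert K: 0.181 cm/s × 864 = 156.4 m/day.
Hydraulic gradient i = Δh / L = 15.9 / 637 = 0.02496.
Specific discharge q = K · i = 156.4 × 0.02496 = 3.903 m/day.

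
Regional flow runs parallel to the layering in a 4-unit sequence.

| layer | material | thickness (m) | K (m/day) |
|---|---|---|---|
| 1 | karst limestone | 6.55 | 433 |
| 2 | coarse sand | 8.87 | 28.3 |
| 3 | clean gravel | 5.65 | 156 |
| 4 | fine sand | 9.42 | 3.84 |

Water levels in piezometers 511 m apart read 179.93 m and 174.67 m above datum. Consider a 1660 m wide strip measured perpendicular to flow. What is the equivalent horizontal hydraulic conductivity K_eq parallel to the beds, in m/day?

131

Flow is parallel to layering, so each bed carries its own Darcy discharge and the transmissivities add.
Σ(K_i·b_i) = 433×6.55 + 28.3×8.87 + 156×5.65 + 3.84×9.42 = 4005 m²/day.
Total thickness b = 30.49 m, so K_eq = Σ(K_i·b_i)/b = 131.3 m/day.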